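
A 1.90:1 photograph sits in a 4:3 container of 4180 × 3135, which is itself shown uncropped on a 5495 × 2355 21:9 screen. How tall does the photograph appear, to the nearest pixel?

Inside the 4180×3135 canvas the photograph is width-limited at 4180.00 × 2200.00.
Second fit — the 4:3 canvas into 5495×2355 spans the height: 3140.00 × 2355.00 (×0.7512 from 4180×3135).
Applying the same ×0.7512: 2200.00 → 1652.63.

1653 px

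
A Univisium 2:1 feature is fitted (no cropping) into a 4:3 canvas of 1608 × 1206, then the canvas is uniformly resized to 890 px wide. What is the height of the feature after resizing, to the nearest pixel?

At 1608×1206 the feature is width-limited, so height = 1608 × 1/2 ≈ 804.00 px.
Scaling 1608 → 890 is ×0.5535, so the height becomes 804.00 × 0.5535 ≈ 445.00 px.

445 px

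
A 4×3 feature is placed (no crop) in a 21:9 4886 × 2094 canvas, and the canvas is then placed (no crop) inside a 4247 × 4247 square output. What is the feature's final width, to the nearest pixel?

2427 px

4×3 in 4886×2094: fills the height, so the feature is 2792.00 × 2094.00.
The 21:9 canvas is width-limited in 4247×4247, giving 4247.00 × 1820.14; scale factor 0.8692.
Applying the same ×0.8692: 2792.00 → 2426.86.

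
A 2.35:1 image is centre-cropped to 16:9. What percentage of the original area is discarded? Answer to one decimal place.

24.3%

16:9 is narrower than 2.35:1, so the crop keeps the full height and trims the width.
Fraction kept = (1.778)/(2.350) ≈ 75.65%, so 24.35% is lost.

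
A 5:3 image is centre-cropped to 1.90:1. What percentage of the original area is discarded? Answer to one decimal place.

12.3%

The width stays; only height is cut (since 1.90:1 is wider than 5:3).
Fraction kept = (1.667)/(1.900) ≈ 87.72%, so 12.28% is lost.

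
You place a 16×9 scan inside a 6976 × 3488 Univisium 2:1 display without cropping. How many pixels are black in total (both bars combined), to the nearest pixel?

16×9 (1.778) < Univisium 2:1 (2.000), so the scan fills the height.
The scan is 3488 × 16/9 ≈ 6200.8889 px wide.
Leftover width: 6976 − 6200.8889 = 775.1111 px.
Bar area = 775.1111 × 3488 ≈ 2703588 px.

2703588 pixels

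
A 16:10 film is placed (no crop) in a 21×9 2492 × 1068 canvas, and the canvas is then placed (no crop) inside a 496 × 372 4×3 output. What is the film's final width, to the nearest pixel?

340 px

First fit — 16:10 into 2492×1068 spans the height: 1708.80 × 1068.00.
Second fit — the 21×9 canvas into 496×372 spans the width: 496.00 × 212.57 (×0.1990 from 2492×1068).
Applying the same ×0.1990: 1708.80 → 340.11.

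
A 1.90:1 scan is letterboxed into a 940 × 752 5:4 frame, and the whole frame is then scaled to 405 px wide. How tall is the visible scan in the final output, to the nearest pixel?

In the 940×752 frame the scan fills the width: height = 940 / 1.900 ≈ 494.74 px.
The frame scales by 405/940 = 0.4309; 494.74 × 0.4309 ≈ 213.16 px.

213 px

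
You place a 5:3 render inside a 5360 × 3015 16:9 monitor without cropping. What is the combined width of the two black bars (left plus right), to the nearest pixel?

335 px

5:3 is narrower than 16:9, so it spans the full height.
That makes the image 5025.00 px wide (3015 × 5/3).
Black = 5360 − 5025.00 = 335.00 px.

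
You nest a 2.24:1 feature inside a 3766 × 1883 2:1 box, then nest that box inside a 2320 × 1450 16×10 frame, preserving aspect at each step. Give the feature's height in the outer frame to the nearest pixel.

1036 px

2.24:1 in 3766×1883: fills the width, so the feature is 3766.00 × 1681.25.
The 2:1 canvas is width-limited in 2320×1450, giving 2320.00 × 1160.00; scale factor 0.6160.
So the feature's height is 1681.25 × 0.6160 ≈ 1035.71.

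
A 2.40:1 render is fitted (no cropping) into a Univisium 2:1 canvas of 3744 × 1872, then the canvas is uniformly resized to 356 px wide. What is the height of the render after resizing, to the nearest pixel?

At 3744×1872 the render is width-limited, so height = 3744 / 2.400 ≈ 1560.00 px.
Resizing to 356 px wide multiplies everything by 0.0951: 1560.00 → 148.33 px.

148 px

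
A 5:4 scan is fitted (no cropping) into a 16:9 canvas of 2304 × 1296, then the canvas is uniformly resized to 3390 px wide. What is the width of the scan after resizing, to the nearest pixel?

At 2304×1296 the scan is height-limited, so width = 1296 × 5/4 ≈ 1620.00 px.
The frame scales by 3390/2304 = 1.4714; 1620.00 × 1.4714 ≈ 2383.59 px.

2384 px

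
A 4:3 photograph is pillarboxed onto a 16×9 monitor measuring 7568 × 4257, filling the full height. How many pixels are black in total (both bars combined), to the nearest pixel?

8054244 pixels

Content width = 4257 × 4/3 ≈ 5676.0000 px.
Leftover width: 7568 − 5676.0000 = 1892.0000 px.
Across the 4257-px span: 1892.0000 × 4257 ≈ 8054244 px.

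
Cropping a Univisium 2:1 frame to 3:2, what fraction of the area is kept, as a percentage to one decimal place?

Going from Univisium 2:1 to 3:2 means cutting width while keeping height.
(1.500)/(2.000) ≈ 0.750 of the area survives.

75.0%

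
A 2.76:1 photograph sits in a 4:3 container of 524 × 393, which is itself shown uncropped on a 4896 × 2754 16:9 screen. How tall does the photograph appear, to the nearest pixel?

1330 px

2.76:1 in 524×393: fills the width, so the photograph is 524.00 × 189.86.
Second fit — the 4:3 canvas into 4896×2754 spans the height: 3672.00 × 2754.00 (×7.0076 from 524×393).
So the photograph's height is 189.86 × 7.0076 ≈ 1330.43.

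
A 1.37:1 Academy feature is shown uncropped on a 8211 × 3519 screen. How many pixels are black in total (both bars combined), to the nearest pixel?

1.37:1 Academy (1.370) < 21×9 (2.333), so the feature fills the height.
Content width = 3519 × 1.370 ≈ 4821.0300 px.
8211 − 4821.0300 = 3389.9700 px of bars.
Bar area = 3389.9700 × 3519 ≈ 11929304 px.

11929304 pixels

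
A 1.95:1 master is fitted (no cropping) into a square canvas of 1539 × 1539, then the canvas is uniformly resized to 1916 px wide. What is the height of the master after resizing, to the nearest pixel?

At 1539×1539 the master is width-limited, so height = 1539 / 1.950 ≈ 789.23 px.
The frame scales by 1916/1539 = 1.2450; 789.23 × 1.2450 ≈ 982.56 px.

983 px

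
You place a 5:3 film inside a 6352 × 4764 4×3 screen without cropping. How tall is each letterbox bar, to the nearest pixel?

476 px

5:3 (1.667) > 4×3 (1.333), so the film fills the width.
That makes the image 3811.20 px tall (6352 × 3/5).
4764 − 3811.20 = 952.80 px of bars (476.40 each).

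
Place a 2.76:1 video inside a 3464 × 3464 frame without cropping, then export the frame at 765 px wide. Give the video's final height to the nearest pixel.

In the 3464×3464 frame the video fills the width: height = 3464 / 2.760 ≈ 1255.07 px.
Resizing to 765 px wide multiplies everything by 0.2208: 1255.07 → 277.17 px.

277 px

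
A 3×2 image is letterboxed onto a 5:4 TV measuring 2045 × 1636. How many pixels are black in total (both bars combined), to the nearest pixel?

3×2 is wider than 5:4, so it spans the full width.
Content height = 2045 × 2/3 ≈ 1363.3333 px.
Black = 1636 − 1363.3333 = 272.6667 px.
Across the 2045-px span: 272.6667 × 2045 ≈ 557603 px.

557603 pixels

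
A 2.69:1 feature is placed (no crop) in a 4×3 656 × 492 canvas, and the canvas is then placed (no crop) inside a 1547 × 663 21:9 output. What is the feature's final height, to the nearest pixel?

Inside the 656×492 canvas the feature is width-limited at 656.00 × 243.87.
Second fit — the 4×3 canvas into 1547×663 spans the height: 884.00 × 663.00 (×1.3476 from 656×492).
Applying the same ×1.3476: 243.87 → 328.62.

329 px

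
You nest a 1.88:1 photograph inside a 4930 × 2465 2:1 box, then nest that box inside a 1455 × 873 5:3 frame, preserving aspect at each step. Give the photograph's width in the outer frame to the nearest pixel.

1368 px

1.88:1 in 4930×2465: fills the height, so the photograph is 4634.20 × 2465.00.
Second fit — the 2:1 canvas into 1455×873 spans the width: 1455.00 × 727.50 (×0.2951 from 4930×2465).
The photograph scales with it: width 4634.20 × 0.2951 ≈ 1367.70.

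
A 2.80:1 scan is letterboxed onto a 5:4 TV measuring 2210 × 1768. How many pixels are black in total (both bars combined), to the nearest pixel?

2.80:1 (2.800) > 5:4 (1.250), so the scan fills the width.
The scan is 2210 / 2.800 ≈ 789.2857 px tall.
Leftover height: 1768 − 789.2857 = 978.7143 px.
That's 978.7143 × 2210 ≈ 2162959 black pixels.

2162959 pixels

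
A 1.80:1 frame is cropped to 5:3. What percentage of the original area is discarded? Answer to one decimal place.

Going from 1.80:1 to 5:3 means cutting width while keeping height.
Fraction kept = (1.667)/(1.800) ≈ 92.59%, so 7.41% is lost.

7.4%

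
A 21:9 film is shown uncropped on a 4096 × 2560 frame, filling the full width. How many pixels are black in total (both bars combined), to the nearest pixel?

That makes the image 1755.4286 px tall (4096 × 9/21).
2560 − 1755.4286 = 804.5714 px of bars.
That's 804.5714 × 4096 ≈ 3295525 black pixels.

3295525 pixels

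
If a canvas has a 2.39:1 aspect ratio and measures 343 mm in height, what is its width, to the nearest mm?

343 × 2.390 = 819.77.

820 mm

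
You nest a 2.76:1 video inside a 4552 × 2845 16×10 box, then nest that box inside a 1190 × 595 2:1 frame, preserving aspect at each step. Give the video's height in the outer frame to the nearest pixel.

First fit — 2.76:1 into 4552×2845 spans the width: 4552.00 × 1649.28.
16×10 in 1190×595: fills the height, so the intermediate becomes 952.00 × 595.00 — a scale of ×0.2091.
The video scales with it: height 1649.28 × 0.2091 ≈ 344.93.

345 px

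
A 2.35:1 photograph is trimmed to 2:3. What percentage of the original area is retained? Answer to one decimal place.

28.4%

The height stays; only width is cut (since 2:3 is narrower than 2.35:1).
Fraction kept = (0.667)/(2.350) ≈ 28.37%.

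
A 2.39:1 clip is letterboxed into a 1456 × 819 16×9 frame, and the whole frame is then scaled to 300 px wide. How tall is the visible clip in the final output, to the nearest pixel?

Fitted into 1456×819, the clip spans the width; its height is 1456 / 2.390 ≈ 609.21 px.
The frame scales by 300/1456 = 0.2060; 609.21 × 0.2060 ≈ 125.52 px.

126 px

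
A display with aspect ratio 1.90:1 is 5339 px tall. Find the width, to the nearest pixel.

10144 px

5339 × 1.900 = 10144.10.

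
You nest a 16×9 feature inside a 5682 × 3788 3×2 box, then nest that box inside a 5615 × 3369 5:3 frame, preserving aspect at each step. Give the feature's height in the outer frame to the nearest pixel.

2843 px

16×9 in 5682×3788: fills the width, so the feature is 5682.00 × 3196.12.
3×2 in 5615×3369: fills the height, so the intermediate becomes 5053.50 × 3369.00 — a scale of ×0.8894.
Applying the same ×0.8894: 3196.12 → 2842.59.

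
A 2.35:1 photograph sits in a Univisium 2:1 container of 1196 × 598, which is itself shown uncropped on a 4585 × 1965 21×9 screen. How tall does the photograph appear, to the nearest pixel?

1672 px

2.35:1 in 1196×598: fills the width, so the photograph is 1196.00 × 508.94.
Univisium 2:1 in 4585×1965: fills the height, so the intermediate becomes 3930.00 × 1965.00 — a scale of ×3.2860.
Applying the same ×3.2860: 508.94 → 1672.34.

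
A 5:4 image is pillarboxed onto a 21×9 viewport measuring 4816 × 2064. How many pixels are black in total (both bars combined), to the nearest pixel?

4615104 pixels

5:4 (1.250) < 21×9 (2.333), so the image fills the height.
The image is 2064 × 5/4 ≈ 2580.0000 px wide.
4816 − 2580.0000 = 2236.0000 px of bars.
Bar area = 2236.0000 × 2064 ≈ 4615104 px.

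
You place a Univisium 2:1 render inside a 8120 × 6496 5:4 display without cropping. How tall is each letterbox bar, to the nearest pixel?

Univisium 2:1 is wider than 5:4, so it spans the full width.
That makes the image 4060.00 px tall (8120 × 1/2).
Leftover height: 6496 − 4060.00 = 2436.00 px → 1218.00 each side.

1218 px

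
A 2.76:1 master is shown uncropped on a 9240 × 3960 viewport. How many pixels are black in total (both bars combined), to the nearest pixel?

5656487 pixels

2.76:1 is wider than 21:9, so it spans the full width.
Content height = 9240 / 2.760 ≈ 3347.8261 px.
3960 − 3347.8261 = 612.1739 px of bars.
Across the 9240-px span: 612.1739 × 9240 ≈ 5656487 px.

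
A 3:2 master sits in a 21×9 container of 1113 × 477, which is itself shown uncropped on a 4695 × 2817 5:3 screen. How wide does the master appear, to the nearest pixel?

3018 px

3:2 in 1113×477: fills the height, so the master is 715.50 × 477.00.
21×9 in 4695×2817: fills the width, so the intermediate becomes 4695.00 × 2012.14 — a scale of ×4.2183.
Applying the same ×4.2183: 715.50 → 3018.21.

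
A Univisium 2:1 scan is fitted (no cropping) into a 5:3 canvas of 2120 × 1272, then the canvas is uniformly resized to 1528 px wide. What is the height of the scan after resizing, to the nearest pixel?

764 px

In the 2120×1272 frame the scan fills the width: height = 2120 × 1/2 ≈ 1060.00 px.
Resizing to 1528 px wide multiplies everything by 0.7208: 1060.00 → 764.00 px.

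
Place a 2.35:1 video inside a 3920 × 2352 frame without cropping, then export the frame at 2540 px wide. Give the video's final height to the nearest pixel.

Fitted into 3920×2352, the video spans the width; its height is 3920 / 2.350 ≈ 1668.09 px.
Scaling 3920 → 2540 is ×0.6480, so the height becomes 1668.09 × 0.6480 ≈ 1080.85 px.

1081 px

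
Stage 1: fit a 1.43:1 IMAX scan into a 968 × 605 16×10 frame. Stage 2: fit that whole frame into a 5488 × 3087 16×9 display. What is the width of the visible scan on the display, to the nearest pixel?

4414 px

First fit — 1.43:1 IMAX into 968×605 spans the height: 865.15 × 605.00.
The 16×10 canvas is height-limited in 5488×3087, giving 4939.20 × 3087.00; scale factor 5.1025.
Applying the same ×5.1025: 865.15 → 4414.41.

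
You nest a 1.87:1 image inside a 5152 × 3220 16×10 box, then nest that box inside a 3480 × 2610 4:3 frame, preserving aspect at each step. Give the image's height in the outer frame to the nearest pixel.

1861 px

1.87:1 in 5152×3220: fills the width, so the image is 5152.00 × 2755.08.
The 16×10 canvas is width-limited in 3480×2610, giving 3480.00 × 2175.00; scale factor 0.6755.
The image scales with it: height 2755.08 × 0.6755 ≈ 1860.96.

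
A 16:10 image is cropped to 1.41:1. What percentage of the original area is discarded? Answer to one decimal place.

11.9%

Going from 16:10 to 1.41:1 means cutting width while keeping height.
Fraction kept = (1.410)/(1.600) ≈ 88.12%, so 11.88% is lost.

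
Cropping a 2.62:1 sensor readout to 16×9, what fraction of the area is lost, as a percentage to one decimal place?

The height stays; only width is cut (since 16×9 is narrower than 2.62:1).
Fraction kept = (1.778)/(2.620) ≈ 67.85%, so 32.15% is lost.

32.1%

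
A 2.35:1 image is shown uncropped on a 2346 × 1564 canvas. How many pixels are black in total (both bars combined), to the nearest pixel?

Since 2.350 > 1.500, the image is width-limited.
Content height = 2346 / 2.350 ≈ 998.2979 px.
Black = 1564 − 998.2979 = 565.7021 px.
Across the 2346-px span: 565.7021 × 2346 ≈ 1327137 px.

1327137 pixels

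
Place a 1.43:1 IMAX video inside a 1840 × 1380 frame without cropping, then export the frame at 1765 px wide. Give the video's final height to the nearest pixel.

1234 px

Fitted into 1840×1380, the video spans the width; its height is 1840 / 1.430 ≈ 1286.71 px.
Scaling 1840 → 1765 is ×0.9592, so the height becomes 1286.71 × 0.9592 ≈ 1234.27 px.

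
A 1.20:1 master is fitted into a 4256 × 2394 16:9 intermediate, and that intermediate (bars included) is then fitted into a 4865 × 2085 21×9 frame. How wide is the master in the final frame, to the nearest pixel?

2502 px

Inside the 4256×2394 canvas the master is height-limited at 2872.80 × 2394.00.
16:9 in 4865×2085: fills the height, so the intermediate becomes 3706.67 × 2085.00 — a scale of ×0.8709.
The master scales with it: width 2872.80 × 0.8709 ≈ 2502.00.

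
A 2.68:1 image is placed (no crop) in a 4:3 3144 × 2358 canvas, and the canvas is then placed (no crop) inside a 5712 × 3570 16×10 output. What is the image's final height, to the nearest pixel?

1776 px

First fit — 2.68:1 into 3144×2358 spans the width: 3144.00 × 1173.13.
4:3 in 5712×3570: fills the height, so the intermediate becomes 4760.00 × 3570.00 — a scale of ×1.5140.
Applying the same ×1.5140: 1173.13 → 1776.12.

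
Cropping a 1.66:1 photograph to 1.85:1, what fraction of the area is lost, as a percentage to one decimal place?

Going from 1.66:1 to 1.85:1 means cutting height while keeping width.
Fraction kept = (1.660)/(1.850) ≈ 89.73%, so 10.27% is lost.

10.3%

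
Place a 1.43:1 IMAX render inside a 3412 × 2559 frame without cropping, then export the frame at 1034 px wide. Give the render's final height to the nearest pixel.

723 px

Fitted into 3412×2559, the render spans the width; its height is 3412 / 1.430 ≈ 2386.01 px.
Scaling 3412 → 1034 is ×0.3030, so the height becomes 2386.01 × 0.3030 ≈ 723.08 px.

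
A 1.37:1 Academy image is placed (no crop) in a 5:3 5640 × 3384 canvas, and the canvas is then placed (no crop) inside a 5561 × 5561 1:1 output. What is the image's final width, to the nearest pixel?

4571 px

First fit — 1.37:1 Academy into 5640×3384 spans the height: 4636.08 × 3384.00.
The 5:3 canvas is width-limited in 5561×5561, giving 5561.00 × 3336.60; scale factor 0.9860.
The image scales with it: width 4636.08 × 0.9860 ≈ 4571.14.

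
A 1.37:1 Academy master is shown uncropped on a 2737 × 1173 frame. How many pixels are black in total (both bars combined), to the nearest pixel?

1325478 pixels

1.37:1 Academy (1.370) < 21×9 (2.333), so the master fills the height.
That makes the image 1607.0100 px wide (1173 × 1.370).
Black = 2737 − 1607.0100 = 1129.9900 px.
That's 1129.9900 × 1173 ≈ 1325478 black pixels.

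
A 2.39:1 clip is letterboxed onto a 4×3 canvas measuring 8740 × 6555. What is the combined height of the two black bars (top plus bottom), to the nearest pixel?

2.39:1 (2.390) > 4×3 (1.333), so the clip fills the width.
That makes the image 3656.90 px tall (8740 / 2.390).
6555 − 3656.90 = 2898.10 px of bars.

2898 px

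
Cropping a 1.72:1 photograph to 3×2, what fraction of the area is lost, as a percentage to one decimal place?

The height stays; only width is cut (since 3×2 is narrower than 1.72:1).
Fraction kept = (1.500)/(1.720) ≈ 87.21%, so 12.79% is lost.

12.8%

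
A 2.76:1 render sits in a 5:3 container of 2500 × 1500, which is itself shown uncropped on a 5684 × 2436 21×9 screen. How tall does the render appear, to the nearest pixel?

Inside the 2500×1500 canvas the render is width-limited at 2500.00 × 905.80.
5:3 in 5684×2436: fills the height, so the intermediate becomes 4060.00 × 2436.00 — a scale of ×1.6240.
The render scales with it: height 905.80 × 1.6240 ≈ 1471.01.

1471 px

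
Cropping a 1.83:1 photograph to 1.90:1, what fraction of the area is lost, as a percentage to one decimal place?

Going from 1.83:1 to 1.90:1 means cutting height while keeping width.
Fraction kept = (1.830)/(1.900) ≈ 96.32%, so 3.68% is lost.

3.7%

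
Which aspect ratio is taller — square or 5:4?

square

square = 1 and 5:4 = 1.25; 1.25 > 1. The smaller width-to-height ratio is the taller frame.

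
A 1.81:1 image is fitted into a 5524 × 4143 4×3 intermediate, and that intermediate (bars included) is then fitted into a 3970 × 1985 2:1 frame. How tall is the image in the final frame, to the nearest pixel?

1.81:1 in 5524×4143: fills the width, so the image is 5524.00 × 3051.93.
The 4×3 canvas is height-limited in 3970×1985, giving 2646.67 × 1985.00; scale factor 0.4791.
Applying the same ×0.4791: 3051.93 → 1462.25.

1462 px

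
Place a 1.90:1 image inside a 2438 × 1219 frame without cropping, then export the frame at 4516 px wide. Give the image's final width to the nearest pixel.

4290 px

Fitted into 2438×1219, the image spans the height; its width is 1219 × 1.900 ≈ 2316.10 px.
Resizing to 4516 px wide multiplies everything by 1.8523: 2316.10 → 4290.20 px.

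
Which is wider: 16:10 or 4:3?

16:10 = 1.6 and 4:3 = 1.333; 1.6 > 1.333.

16:10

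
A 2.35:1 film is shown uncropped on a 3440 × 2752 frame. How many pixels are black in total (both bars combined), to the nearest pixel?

Since 2.350 > 1.250, the film is width-limited.
That makes the image 1463.8298 px tall (3440 / 2.350).
Leftover height: 2752 − 1463.8298 = 1288.1702 px.
That's 1288.1702 × 3440 ≈ 4431306 black pixels.

4431306 pixels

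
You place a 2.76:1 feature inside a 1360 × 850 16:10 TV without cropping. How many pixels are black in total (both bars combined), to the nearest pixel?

Since 2.760 > 1.600, the feature is width-limited.
Content height = 1360 / 2.760 ≈ 492.7536 px.
Leftover height: 850 − 492.7536 = 357.2464 px.
Bar area = 357.2464 × 1360 ≈ 485855 px.

485855 pixels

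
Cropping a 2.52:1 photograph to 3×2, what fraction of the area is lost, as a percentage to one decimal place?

40.5%

The height stays; only width is cut (since 3×2 is narrower than 2.52:1).
Area ratio = (1.500)/(2.520) = 59.52%; the remaining 40.48% is cropped out.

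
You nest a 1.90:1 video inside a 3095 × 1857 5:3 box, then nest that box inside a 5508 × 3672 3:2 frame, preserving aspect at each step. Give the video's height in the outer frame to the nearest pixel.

2899 px

First fit — 1.90:1 into 3095×1857 spans the width: 3095.00 × 1628.95.
The 5:3 canvas is width-limited in 5508×3672, giving 5508.00 × 3304.80; scale factor 1.7796.
So the video's height is 1628.95 × 1.7796 ≈ 2898.95.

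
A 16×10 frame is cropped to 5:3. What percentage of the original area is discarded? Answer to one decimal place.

The width stays; only height is cut (since 5:3 is wider than 16×10).
Area ratio = (1.600)/(1.667) = 96.00%; the remaining 4.00% is cropped out.

4.0%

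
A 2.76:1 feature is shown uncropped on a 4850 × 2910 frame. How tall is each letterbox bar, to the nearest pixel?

2.76:1 is wider than 5:3, so it spans the full width.
Content height = 4850 / 2.760 ≈ 1757.25 px.
2910 − 1757.25 = 1152.75 px of bars (576.38 each).

576 px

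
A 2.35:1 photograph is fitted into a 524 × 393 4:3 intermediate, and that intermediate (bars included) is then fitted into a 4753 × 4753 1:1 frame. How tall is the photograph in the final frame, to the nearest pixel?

Inside the 524×393 canvas the photograph is width-limited at 524.00 × 222.98.
Second fit — the 4:3 canvas into 4753×4753 spans the width: 4753.00 × 3564.75 (×9.0706 from 524×393).
The photograph scales with it: height 222.98 × 9.0706 ≈ 2022.55.

2023 px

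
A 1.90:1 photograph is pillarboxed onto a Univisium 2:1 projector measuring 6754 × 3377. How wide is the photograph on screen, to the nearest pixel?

1.90:1 is narrower than Univisium 2:1, so it spans the full height.
That makes the image 6416.30 px wide (3377 × 1.900).

6416 px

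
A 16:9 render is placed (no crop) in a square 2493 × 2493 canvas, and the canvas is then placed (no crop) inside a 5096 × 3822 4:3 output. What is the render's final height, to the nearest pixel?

2150 px

First fit — 16:9 into 2493×2493 spans the width: 2493.00 × 1402.31.
Second fit — the square canvas into 5096×3822 spans the height: 3822.00 × 3822.00 (×1.5331 from 2493×2493).
So the render's height is 1402.31 × 1.5331 ≈ 2149.88.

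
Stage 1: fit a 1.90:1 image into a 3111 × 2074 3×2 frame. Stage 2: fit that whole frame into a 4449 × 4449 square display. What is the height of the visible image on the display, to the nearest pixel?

2342 px

1.90:1 in 3111×2074: fills the width, so the image is 3111.00 × 1637.37.
Second fit — the 3×2 canvas into 4449×4449 spans the width: 4449.00 × 2966.00 (×1.4301 from 3111×2074).
The image scales with it: height 1637.37 × 1.4301 ≈ 2341.58.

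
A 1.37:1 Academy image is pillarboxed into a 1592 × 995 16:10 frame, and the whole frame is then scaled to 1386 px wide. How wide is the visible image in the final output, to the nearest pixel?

In the 1592×995 frame the image fills the height: width = 995 × 1.370 ≈ 1363.15 px.
Resizing to 1386 px wide multiplies everything by 0.8706: 1363.15 → 1186.76 px.

1187 px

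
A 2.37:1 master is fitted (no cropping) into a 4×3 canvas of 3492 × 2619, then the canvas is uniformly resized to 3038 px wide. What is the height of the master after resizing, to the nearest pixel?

1282 px

At 3492×2619 the master is width-limited, so height = 3492 / 2.370 ≈ 1473.42 px.
The frame scales by 3038/3492 = 0.8700; 1473.42 × 0.8700 ≈ 1281.86 px.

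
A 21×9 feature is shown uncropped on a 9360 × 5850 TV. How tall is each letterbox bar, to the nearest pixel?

919 px

Since 2.333 > 1.600, the feature is width-limited.
That makes the image 4011.43 px tall (9360 × 9/21).
Leftover height: 5850 − 4011.43 = 1838.57 px → 919.29 each side.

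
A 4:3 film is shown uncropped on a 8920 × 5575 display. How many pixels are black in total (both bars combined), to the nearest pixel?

Since 1.333 < 1.600, the film is height-limited.
The film is 5575 × 4/3 ≈ 7433.3333 px wide.
Black = 8920 − 7433.3333 = 1486.6667 px.
Bar area = 1486.6667 × 5575 ≈ 8288167 px.

8288167 pixels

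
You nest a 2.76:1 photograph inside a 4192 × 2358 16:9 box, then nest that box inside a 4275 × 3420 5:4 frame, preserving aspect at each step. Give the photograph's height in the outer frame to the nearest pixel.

1549 px

2.76:1 in 4192×2358: fills the width, so the photograph is 4192.00 × 1518.84.
Second fit — the 16:9 canvas into 4275×3420 spans the width: 4275.00 × 2404.69 (×1.0198 from 4192×2358).
So the photograph's height is 1518.84 × 1.0198 ≈ 1548.91.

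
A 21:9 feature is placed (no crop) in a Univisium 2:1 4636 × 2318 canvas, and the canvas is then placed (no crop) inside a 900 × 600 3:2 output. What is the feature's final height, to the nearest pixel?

First fit — 21:9 into 4636×2318 spans the width: 4636.00 × 1986.86.
Second fit — the Univisium 2:1 canvas into 900×600 spans the width: 900.00 × 450.00 (×0.1941 from 4636×2318).
Applying the same ×0.1941: 1986.86 → 385.71.

386 px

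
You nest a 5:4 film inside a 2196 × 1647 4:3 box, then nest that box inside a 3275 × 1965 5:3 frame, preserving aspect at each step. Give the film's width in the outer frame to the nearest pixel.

2456 px

5:4 in 2196×1647: fills the height, so the film is 2058.75 × 1647.00.
Second fit — the 4:3 canvas into 3275×1965 spans the height: 2620.00 × 1965.00 (×1.1931 from 2196×1647).
Applying the same ×1.1931: 2058.75 → 2456.25.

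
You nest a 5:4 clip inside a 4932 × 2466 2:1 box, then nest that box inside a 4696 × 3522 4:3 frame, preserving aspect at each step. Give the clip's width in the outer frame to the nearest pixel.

First fit — 5:4 into 4932×2466 spans the height: 3082.50 × 2466.00.
Second fit — the 2:1 canvas into 4696×3522 spans the width: 4696.00 × 2348.00 (×0.9521 from 4932×2466).
The clip scales with it: width 3082.50 × 0.9521 ≈ 2935.00.

2935 px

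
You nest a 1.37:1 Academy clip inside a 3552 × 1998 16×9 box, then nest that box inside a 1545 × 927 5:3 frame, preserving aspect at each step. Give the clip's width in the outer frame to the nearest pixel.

1191 px

Inside the 3552×1998 canvas the clip is height-limited at 2737.26 × 1998.00.
16×9 in 1545×927: fills the width, so the intermediate becomes 1545.00 × 869.06 — a scale of ×0.4350.
Applying the same ×0.4350: 2737.26 → 1190.62.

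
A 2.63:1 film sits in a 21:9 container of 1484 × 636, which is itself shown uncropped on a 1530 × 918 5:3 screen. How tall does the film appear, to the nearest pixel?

Inside the 1484×636 canvas the film is width-limited at 1484.00 × 564.26.
21:9 in 1530×918: fills the width, so the intermediate becomes 1530.00 × 655.71 — a scale of ×1.0310.
So the film's height is 564.26 × 1.0310 ≈ 581.75.

582 px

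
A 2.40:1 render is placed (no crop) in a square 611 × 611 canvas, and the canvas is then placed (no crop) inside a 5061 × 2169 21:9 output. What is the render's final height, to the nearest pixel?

904 px

Inside the 611×611 canvas the render is width-limited at 611.00 × 254.58.
The square canvas is height-limited in 5061×2169, giving 2169.00 × 2169.00; scale factor 3.5499.
Applying the same ×3.5499: 254.58 → 903.75.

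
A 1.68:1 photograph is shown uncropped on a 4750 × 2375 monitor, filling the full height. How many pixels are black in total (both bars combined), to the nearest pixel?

1805000 pixels

That makes the image 3990.0000 px wide (2375 × 1.680).
Black = 4750 − 3990.0000 = 760.0000 px.
Bar area = 760.0000 × 2375 ≈ 1805000 px.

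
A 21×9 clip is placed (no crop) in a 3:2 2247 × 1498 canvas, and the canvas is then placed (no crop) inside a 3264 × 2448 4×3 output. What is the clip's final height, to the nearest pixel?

Inside the 2247×1498 canvas the clip is width-limited at 2247.00 × 963.00.
The 3:2 canvas is width-limited in 3264×2448, giving 3264.00 × 2176.00; scale factor 1.4526.
The clip scales with it: height 963.00 × 1.4526 ≈ 1398.86.

1399 px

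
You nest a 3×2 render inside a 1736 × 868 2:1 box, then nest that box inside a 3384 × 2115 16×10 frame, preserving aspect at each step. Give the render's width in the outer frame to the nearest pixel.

2538 px

Inside the 1736×868 canvas the render is height-limited at 1302.00 × 868.00.
2:1 in 3384×2115: fills the width, so the intermediate becomes 3384.00 × 1692.00 — a scale of ×1.9493.
The render scales with it: width 1302.00 × 1.9493 ≈ 2538.00.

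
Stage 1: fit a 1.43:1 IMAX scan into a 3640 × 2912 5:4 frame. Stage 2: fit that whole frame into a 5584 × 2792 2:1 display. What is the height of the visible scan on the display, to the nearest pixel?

Inside the 3640×2912 canvas the scan is width-limited at 3640.00 × 2545.45.
5:4 in 5584×2792: fills the height, so the intermediate becomes 3490.00 × 2792.00 — a scale of ×0.9588.
The scan scales with it: height 2545.45 × 0.9588 ≈ 2440.56.

2441 px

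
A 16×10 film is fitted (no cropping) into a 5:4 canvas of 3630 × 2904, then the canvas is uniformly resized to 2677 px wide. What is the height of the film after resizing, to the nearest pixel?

1673 px

Fitted into 3630×2904, the film spans the width; its height is 3630 × 10/16 ≈ 2268.75 px.
Resizing to 2677 px wide multiplies everything by 0.7375: 2268.75 → 1673.12 px.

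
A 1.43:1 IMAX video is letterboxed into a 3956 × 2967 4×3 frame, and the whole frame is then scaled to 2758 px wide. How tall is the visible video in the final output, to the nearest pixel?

1929 px

Fitted into 3956×2967, the video spans the width; its height is 3956 / 1.430 ≈ 2766.43 px.
Resizing to 2758 px wide multiplies everything by 0.6972: 2766.43 → 1928.67 px.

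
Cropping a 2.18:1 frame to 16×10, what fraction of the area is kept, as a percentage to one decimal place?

The height stays; only width is cut (since 16×10 is narrower than 2.18:1).
Area ratio = (1.600)/(2.180) = 73.39% retained.

73.4%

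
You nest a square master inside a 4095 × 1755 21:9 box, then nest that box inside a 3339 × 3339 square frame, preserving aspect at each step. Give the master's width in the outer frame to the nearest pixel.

1431 px

Inside the 4095×1755 canvas the master is height-limited at 1755.00 × 1755.00.
The 21:9 canvas is width-limited in 3339×3339, giving 3339.00 × 1431.00; scale factor 0.8154.
So the master's width is 1755.00 × 0.8154 ≈ 1431.00.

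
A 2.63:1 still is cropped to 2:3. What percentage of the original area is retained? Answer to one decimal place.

25.3%

Going from 2.63:1 to 2:3 means cutting width while keeping height.
Area ratio = (0.667)/(2.630) = 25.35% retained.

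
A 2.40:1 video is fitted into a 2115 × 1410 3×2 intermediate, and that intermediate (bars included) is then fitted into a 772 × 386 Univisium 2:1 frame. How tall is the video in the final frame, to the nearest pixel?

241 px

Inside the 2115×1410 canvas the video is width-limited at 2115.00 × 881.25.
3×2 in 772×386: fills the height, so the intermediate becomes 579.00 × 386.00 — a scale of ×0.2738.
So the video's height is 881.25 × 0.2738 ≈ 241.25.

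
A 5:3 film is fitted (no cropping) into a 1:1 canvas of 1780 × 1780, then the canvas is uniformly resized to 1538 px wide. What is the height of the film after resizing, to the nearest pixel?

Fitted into 1780×1780, the film spans the width; its height is 1780 × 3/5 ≈ 1068.00 px.
Resizing to 1538 px wide multiplies everything by 0.8640: 1068.00 → 922.80 px.

923 px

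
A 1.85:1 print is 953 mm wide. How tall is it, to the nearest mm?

515 mm

At 1.85:1, 953 / 1.850 ≈ 515.14.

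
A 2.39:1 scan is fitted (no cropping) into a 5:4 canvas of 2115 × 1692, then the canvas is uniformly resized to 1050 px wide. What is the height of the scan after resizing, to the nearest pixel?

At 2115×1692 the scan is width-limited, so height = 2115 / 2.390 ≈ 884.94 px.
Resizing to 1050 px wide multiplies everything by 0.4965: 884.94 → 439.33 px.

439 px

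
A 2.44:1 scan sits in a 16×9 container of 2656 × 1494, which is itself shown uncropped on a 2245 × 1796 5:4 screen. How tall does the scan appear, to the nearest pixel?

First fit — 2.44:1 into 2656×1494 spans the width: 2656.00 × 1088.52.
The 16×9 canvas is width-limited in 2245×1796, giving 2245.00 × 1262.81; scale factor 0.8453.
The scan scales with it: height 1088.52 × 0.8453 ≈ 920.08.

920 px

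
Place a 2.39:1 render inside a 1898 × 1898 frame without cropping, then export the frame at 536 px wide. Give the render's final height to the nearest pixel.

In the 1898×1898 frame the render fills the width: height = 1898 / 2.390 ≈ 794.14 px.
The frame scales by 536/1898 = 0.2824; 794.14 × 0.2824 ≈ 224.27 px.

224 px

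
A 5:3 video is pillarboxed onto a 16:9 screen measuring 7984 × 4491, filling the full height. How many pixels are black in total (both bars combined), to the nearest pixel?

Content width = 4491 × 5/3 ≈ 7485.0000 px.
Black = 7984 − 7485.0000 = 499.0000 px.
That's 499.0000 × 4491 ≈ 2241009 black pixels.

2241009 pixels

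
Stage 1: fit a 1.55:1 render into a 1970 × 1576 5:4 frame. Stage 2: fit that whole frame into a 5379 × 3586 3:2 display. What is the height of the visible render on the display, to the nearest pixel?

Inside the 1970×1576 canvas the render is width-limited at 1970.00 × 1270.97.
The 5:4 canvas is height-limited in 5379×3586, giving 4482.50 × 3586.00; scale factor 2.2754.
The render scales with it: height 1270.97 × 2.2754 ≈ 2891.94.

2892 px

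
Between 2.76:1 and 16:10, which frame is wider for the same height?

2.76 and 16:10 = 1.6; 2.76 > 1.6.

2.76:1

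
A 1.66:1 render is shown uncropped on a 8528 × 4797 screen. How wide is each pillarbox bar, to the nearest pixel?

282 px

Since 1.660 < 1.778, the render is height-limited.
Content width = 4797 × 1.660 ≈ 7963.02 px.
8528 − 7963.02 = 564.98 px of bars (282.49 each).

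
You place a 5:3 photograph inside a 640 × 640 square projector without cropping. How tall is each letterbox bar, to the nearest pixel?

128 px

Since 1.667 > 1.000, the photograph is width-limited.
Content height = 640 × 3/5 ≈ 384.00 px.
Leftover height: 640 − 384.00 = 256.00 px → 128.00 each side.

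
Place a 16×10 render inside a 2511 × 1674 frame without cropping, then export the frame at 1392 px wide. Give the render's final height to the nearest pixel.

870 px

Fitted into 2511×1674, the render spans the width; its height is 2511 × 10/16 ≈ 1569.38 px.
Scaling 2511 → 1392 is ×0.5544, so the height becomes 1569.38 × 0.5544 ≈ 870.00 px.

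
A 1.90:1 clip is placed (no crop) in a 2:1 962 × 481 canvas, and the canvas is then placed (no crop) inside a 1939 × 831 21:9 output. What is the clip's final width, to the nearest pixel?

1579 px

First fit — 1.90:1 into 962×481 spans the height: 913.90 × 481.00.
Second fit — the 2:1 canvas into 1939×831 spans the height: 1662.00 × 831.00 (×1.7277 from 962×481).
So the clip's width is 913.90 × 1.7277 ≈ 1578.90.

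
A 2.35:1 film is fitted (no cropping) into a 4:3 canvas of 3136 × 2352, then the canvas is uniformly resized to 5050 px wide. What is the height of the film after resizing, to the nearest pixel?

At 3136×2352 the film is width-limited, so height = 3136 / 2.350 ≈ 1334.47 px.
Scaling 3136 → 5050 is ×1.6103, so the height becomes 1334.47 × 1.6103 ≈ 2148.94 px.

2149 px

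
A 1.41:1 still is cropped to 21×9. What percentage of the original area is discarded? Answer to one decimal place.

39.6%

The width stays; only height is cut (since 21×9 is wider than 1.41:1).
Fraction kept = (1.410)/(2.333) ≈ 60.43%, so 39.57% is lost.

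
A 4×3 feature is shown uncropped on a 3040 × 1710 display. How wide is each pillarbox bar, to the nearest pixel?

4×3 is narrower than 16×9, so it spans the full height.
That makes the image 2280.00 px wide (1710 × 4/3).
3040 − 2280.00 = 760.00 px of bars (380.00 each).

380 px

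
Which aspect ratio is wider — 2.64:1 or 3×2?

2.64 and 3×2 = 1.5; 2.64 > 1.5.

2.64:1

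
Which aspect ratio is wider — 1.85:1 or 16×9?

1.85:1

1.85 and 16×9 = 1.778; 1.85 > 1.778.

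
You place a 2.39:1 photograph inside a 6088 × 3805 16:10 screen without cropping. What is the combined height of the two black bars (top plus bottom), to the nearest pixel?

2.39:1 is wider than 16:10, so it spans the full width.
Content height = 6088 / 2.390 ≈ 2547.28 px.
Leftover height: 3805 − 2547.28 = 1257.72 px.

1258 px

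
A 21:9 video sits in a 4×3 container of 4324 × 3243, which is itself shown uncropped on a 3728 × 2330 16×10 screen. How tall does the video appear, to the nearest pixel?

1331 px

21:9 in 4324×3243: fills the width, so the video is 4324.00 × 1853.14.
The 4×3 canvas is height-limited in 3728×2330, giving 3106.67 × 2330.00; scale factor 0.7185.
The video scales with it: height 1853.14 × 0.7185 ≈ 1331.43.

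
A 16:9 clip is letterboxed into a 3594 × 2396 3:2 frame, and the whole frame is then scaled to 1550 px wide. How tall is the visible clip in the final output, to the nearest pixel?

872 px

Fitted into 3594×2396, the clip spans the width; its height is 3594 × 9/16 ≈ 2021.62 px.
The frame scales by 1550/3594 = 0.4313; 2021.62 × 0.4313 ≈ 871.88 px.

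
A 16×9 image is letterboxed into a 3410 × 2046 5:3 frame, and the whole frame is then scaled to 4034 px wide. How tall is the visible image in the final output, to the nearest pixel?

In the 3410×2046 frame the image fills the width: height = 3410 × 9/16 ≈ 1918.12 px.
Resizing to 4034 px wide multiplies everything by 1.1830: 1918.12 → 2269.12 px.

2269 px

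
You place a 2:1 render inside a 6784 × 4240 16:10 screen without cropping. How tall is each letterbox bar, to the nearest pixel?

2:1 (2.000) > 16:10 (1.600), so the render fills the width.
The render is 6784 × 1/2 ≈ 3392.00 px tall.
Leftover height: 4240 − 3392.00 = 848.00 px → 424.00 each side.

424 px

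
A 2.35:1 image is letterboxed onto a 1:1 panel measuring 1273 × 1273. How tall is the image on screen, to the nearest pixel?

542 px

Since 2.350 > 1.000, the image is width-limited.
Content height = 1273 / 2.350 ≈ 541.70 px.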